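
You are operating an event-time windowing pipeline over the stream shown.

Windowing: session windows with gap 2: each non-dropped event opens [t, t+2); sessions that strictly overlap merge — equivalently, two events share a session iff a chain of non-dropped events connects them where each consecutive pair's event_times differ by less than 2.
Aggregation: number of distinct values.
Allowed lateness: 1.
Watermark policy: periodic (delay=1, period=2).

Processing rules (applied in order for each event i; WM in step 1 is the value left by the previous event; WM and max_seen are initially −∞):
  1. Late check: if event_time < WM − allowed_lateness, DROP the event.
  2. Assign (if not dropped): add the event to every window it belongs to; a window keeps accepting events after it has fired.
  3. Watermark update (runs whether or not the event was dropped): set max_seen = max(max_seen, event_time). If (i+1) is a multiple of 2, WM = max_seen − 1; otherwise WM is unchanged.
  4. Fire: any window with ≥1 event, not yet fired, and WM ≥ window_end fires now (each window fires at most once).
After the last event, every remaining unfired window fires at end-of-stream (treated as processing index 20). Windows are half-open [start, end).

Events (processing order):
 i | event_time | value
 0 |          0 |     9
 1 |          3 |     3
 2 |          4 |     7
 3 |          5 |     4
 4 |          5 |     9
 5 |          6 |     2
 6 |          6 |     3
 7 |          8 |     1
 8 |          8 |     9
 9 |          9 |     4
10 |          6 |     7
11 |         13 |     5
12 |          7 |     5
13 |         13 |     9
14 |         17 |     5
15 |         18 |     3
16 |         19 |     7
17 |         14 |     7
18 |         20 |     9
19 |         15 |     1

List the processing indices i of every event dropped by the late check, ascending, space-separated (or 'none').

i=0 t=0 v=9: → [0,2); WM=−∞
i=1 t=3 v=3: → [3,5); WM=2
i=2 t=4 v=7: → [3,6); WM=2
i=3 t=5 v=4: → [3,7); WM=4
i=4 t=5 v=9: → [3,7); WM=4
i=5 t=6 v=2: → [3,8); WM=5
i=6 t=6 v=3: → [3,8); WM=5
i=7 t=8 v=1: → [8,10); WM=7
i=8 t=8 v=9: → [8,10); WM=7
i=9 t=9 v=4: → [8,11); WM=8
i=10 t=6 v=7: DROP (t<8-1); WM=8
i=11 t=13 v=5: → [13,15); WM=12
i=12 t=7 v=5: DROP (t<12-1); WM=12
i=13 t=13 v=9: → [13,15); WM=12
i=14 t=17 v=5: → [17,19); WM=12
i=15 t=18 v=3: → [17,20); WM=17
i=16 t=19 v=7: → [17,21); WM=17
i=17 t=14 v=7: DROP (t<17-1); WM=18
i=18 t=20 v=9: → [17,22); WM=18
i=19 t=15 v=1: DROP (t<18-1); WM=19

10 12 17 19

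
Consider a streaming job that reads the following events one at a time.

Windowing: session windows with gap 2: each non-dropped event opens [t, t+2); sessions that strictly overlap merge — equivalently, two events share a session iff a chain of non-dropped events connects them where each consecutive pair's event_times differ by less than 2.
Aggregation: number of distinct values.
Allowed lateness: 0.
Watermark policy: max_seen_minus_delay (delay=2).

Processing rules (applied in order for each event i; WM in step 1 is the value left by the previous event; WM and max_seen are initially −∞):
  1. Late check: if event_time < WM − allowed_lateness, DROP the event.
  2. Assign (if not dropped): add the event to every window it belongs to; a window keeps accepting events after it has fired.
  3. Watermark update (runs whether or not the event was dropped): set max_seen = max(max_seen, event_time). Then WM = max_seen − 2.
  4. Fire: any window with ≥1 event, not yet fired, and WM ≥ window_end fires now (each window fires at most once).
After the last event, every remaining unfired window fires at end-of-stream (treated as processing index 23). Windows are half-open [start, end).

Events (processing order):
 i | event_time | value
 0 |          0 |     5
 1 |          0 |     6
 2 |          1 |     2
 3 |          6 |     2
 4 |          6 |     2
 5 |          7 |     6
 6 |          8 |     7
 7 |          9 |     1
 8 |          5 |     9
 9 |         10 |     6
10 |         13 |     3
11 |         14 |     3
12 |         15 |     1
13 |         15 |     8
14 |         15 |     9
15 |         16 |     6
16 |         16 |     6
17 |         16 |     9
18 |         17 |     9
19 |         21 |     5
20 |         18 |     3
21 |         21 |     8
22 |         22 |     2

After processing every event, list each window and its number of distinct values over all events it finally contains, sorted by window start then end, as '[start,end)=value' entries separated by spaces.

[0,3)=3 [6,12)=4 [13,19)=5 [21,24)=3

i=0 t=0 v=5: → [0,2); WM=-2
i=1 t=0 v=6: → [0,2); WM=-2
i=2 t=1 v=2: → [0,3); WM=-1
i=3 t=6 v=2: → [6,8); WM=4
i=4 t=6 v=2: → [6,8); WM=4
i=5 t=7 v=6: → [6,9); WM=5
i=6 t=8 v=7: → [6,10); WM=6
i=7 t=9 v=1: → [6,11); WM=7
i=8 t=5 v=9: DROP (t<7-0); WM=7
i=9 t=10 v=6: → [6,12); WM=8
i=10 t=13 v=3: → [13,15); WM=11
i=11 t=14 v=3: → [13,16); WM=12
i=12 t=15 v=1: → [13,17); WM=13
i=13 t=15 v=8: → [13,17); WM=13
i=14 t=15 v=9: → [13,17); WM=13
i=15 t=16 v=6: → [13,18); WM=14
i=16 t=16 v=6: → [13,18); WM=14
i=17 t=16 v=9: → [13,18); WM=14
i=18 t=17 v=9: → [13,19); WM=15
i=19 t=21 v=5: → [21,23); WM=19
i=20 t=18 v=3: DROP (t<19-0); WM=19
i=21 t=21 v=8: → [21,23); WM=19
i=22 t=22 v=2: → [21,24); WM=20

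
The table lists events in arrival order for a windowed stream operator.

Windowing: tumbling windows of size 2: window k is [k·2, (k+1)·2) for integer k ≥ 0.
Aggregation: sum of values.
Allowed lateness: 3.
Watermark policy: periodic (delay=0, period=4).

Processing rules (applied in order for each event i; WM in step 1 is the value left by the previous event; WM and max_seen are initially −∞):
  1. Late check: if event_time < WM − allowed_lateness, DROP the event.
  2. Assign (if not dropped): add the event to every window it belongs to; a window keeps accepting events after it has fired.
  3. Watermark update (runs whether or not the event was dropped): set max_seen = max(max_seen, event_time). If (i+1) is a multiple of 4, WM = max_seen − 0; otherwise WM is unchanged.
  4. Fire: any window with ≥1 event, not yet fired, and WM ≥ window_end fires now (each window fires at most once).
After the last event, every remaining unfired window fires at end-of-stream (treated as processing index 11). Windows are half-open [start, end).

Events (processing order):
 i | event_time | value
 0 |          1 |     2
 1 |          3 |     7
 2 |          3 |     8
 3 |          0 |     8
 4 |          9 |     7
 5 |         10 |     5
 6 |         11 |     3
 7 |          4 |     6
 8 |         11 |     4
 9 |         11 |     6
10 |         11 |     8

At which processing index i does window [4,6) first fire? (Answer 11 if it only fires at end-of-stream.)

7

i=0 t=1 v=2: → [0,2); WM=−∞
i=1 t=3 v=7: → [2,4); WM=−∞
i=2 t=3 v=8: → [2,4); WM=−∞
i=3 t=0 v=8: → [0,2); WM=3; [0,2) fires=10
i=4 t=9 v=7: → [8,10); WM=3
i=5 t=10 v=5: → [10,12); WM=3
i=6 t=11 v=3: → [10,12); WM=3
i=7 t=4 v=6: → [4,6); WM=11; [2,4) fires=15 [4,6) fires=6 [8,10) fires=7
i=8 t=11 v=4: → [10,12); WM=11
i=9 t=11 v=6: → [10,12); WM=11
i=10 t=11 v=8: → [10,12); WM=11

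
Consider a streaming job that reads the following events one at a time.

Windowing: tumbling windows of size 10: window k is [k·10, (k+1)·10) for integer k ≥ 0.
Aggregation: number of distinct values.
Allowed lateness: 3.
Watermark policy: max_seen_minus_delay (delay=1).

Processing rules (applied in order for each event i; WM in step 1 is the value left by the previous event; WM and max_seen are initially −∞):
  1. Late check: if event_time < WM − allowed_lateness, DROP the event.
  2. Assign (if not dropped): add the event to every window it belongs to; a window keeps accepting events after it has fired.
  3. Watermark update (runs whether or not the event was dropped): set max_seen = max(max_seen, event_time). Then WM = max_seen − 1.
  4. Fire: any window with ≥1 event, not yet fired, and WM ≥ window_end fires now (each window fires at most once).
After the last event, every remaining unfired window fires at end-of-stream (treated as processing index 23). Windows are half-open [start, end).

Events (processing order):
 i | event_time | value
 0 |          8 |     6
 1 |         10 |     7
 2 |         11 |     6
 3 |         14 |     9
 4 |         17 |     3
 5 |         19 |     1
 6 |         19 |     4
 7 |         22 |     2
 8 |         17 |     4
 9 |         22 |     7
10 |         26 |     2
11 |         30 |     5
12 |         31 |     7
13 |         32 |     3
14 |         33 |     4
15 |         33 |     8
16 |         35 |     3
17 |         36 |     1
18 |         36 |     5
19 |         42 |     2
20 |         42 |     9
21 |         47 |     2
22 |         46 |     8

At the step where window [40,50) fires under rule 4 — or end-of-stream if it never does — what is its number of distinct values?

i=0 t=8 v=6: → [0,10); WM=7
i=1 t=10 v=7: → [10,20); WM=9
i=2 t=11 v=6: → [10,20); WM=10; [0,10) fires=1
i=3 t=14 v=9: → [10,20); WM=13
i=4 t=17 v=3: → [10,20); WM=16
i=5 t=19 v=1: → [10,20); WM=18
i=6 t=19 v=4: → [10,20); WM=18
i=7 t=22 v=2: → [20,30); WM=21; [10,20) fires=6
i=8 t=17 v=4: DROP (t<21-3); WM=21
i=9 t=22 v=7: → [20,30); WM=21
i=10 t=26 v=2: → [20,30); WM=25
i=11 t=30 v=5: → [30,40); WM=29
i=12 t=31 v=7: → [30,40); WM=30; [20,30) fires=2
i=13 t=32 v=3: → [30,40); WM=31
i=14 t=33 v=4: → [30,40); WM=32
i=15 t=33 v=8: → [30,40); WM=32
i=16 t=35 v=3: → [30,40); WM=34
i=17 t=36 v=1: → [30,40); WM=35
i=18 t=36 v=5: → [30,40); WM=35
i=19 t=42 v=2: → [40,50); WM=41; [30,40) fires=6
i=20 t=42 v=9: → [40,50); WM=41
i=21 t=47 v=2: → [40,50); WM=46
i=22 t=46 v=8: → [40,50); WM=46

3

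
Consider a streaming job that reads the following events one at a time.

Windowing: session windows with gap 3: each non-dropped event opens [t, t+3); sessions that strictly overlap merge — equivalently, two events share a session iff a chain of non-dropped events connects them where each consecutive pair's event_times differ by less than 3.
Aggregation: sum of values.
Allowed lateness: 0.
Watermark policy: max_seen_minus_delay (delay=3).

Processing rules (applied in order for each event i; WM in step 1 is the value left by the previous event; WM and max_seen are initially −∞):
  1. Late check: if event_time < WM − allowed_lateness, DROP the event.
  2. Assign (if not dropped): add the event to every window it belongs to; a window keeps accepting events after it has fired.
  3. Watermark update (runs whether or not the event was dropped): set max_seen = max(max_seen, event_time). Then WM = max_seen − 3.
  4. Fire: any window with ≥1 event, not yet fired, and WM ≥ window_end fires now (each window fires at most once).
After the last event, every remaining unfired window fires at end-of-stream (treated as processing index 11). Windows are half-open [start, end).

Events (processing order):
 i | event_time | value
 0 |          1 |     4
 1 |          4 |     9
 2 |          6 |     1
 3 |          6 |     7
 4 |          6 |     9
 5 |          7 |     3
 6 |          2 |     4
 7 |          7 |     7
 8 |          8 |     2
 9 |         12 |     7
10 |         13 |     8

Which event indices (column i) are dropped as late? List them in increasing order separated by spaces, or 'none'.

6

i=0 t=1 v=4: → [1,4); WM=-2
i=1 t=4 v=9: → [4,7); WM=1
i=2 t=6 v=1: → [4,9); WM=3
i=3 t=6 v=7: → [4,9); WM=3
i=4 t=6 v=9: → [4,9); WM=3
i=5 t=7 v=3: → [4,10); WM=4
i=6 t=2 v=4: DROP (t<4-0); WM=4
i=7 t=7 v=7: → [4,10); WM=4
i=8 t=8 v=2: → [4,11); WM=5
i=9 t=12 v=7: → [12,15); WM=9
i=10 t=13 v=8: → [12,16); WM=10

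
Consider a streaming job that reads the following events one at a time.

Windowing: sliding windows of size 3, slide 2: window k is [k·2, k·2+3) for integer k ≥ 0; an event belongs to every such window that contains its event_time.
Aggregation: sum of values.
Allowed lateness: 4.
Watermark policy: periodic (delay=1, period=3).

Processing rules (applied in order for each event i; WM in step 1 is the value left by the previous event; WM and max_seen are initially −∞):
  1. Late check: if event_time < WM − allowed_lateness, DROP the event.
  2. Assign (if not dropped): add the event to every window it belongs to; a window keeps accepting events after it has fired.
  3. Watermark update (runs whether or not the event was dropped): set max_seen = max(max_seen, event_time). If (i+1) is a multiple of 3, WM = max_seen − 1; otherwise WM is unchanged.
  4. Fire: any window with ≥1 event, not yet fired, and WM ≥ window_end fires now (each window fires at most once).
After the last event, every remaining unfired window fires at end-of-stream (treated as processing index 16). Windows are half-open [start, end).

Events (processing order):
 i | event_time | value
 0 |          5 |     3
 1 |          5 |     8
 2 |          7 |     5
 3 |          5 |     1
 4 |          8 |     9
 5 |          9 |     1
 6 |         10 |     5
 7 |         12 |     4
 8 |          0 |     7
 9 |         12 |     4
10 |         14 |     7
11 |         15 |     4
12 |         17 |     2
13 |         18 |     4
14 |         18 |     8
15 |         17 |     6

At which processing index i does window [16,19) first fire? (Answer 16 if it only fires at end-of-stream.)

16

i=0 t=5 v=3: → [4,7); WM=−∞
i=1 t=5 v=8: → [4,7); WM=−∞
i=2 t=7 v=5: → [6,9); WM=6
i=3 t=5 v=1: → [4,7); WM=6
i=4 t=8 v=9: → [8,11),[6,9); WM=6
i=5 t=9 v=1: → [8,11); WM=8; [4,7) fires=12
i=6 t=10 v=5: → [10,13),[8,11); WM=8
i=7 t=12 v=4: → [12,15),[10,13); WM=8
i=8 t=0 v=7: DROP (t<8-4); WM=11; [6,9) fires=14 [8,11) fires=15
i=9 t=12 v=4: → [12,15),[10,13); WM=11
i=10 t=14 v=7: → [14,17),[12,15); WM=11
i=11 t=15 v=4: → [14,17); WM=14; [10,13) fires=13
i=12 t=17 v=2: → [16,19); WM=14
i=13 t=18 v=4: → [18,21),[16,19); WM=14
i=14 t=18 v=8: → [18,21),[16,19); WM=17; [12,15) fires=15 [14,17) fires=11
i=15 t=17 v=6: → [16,19); WM=17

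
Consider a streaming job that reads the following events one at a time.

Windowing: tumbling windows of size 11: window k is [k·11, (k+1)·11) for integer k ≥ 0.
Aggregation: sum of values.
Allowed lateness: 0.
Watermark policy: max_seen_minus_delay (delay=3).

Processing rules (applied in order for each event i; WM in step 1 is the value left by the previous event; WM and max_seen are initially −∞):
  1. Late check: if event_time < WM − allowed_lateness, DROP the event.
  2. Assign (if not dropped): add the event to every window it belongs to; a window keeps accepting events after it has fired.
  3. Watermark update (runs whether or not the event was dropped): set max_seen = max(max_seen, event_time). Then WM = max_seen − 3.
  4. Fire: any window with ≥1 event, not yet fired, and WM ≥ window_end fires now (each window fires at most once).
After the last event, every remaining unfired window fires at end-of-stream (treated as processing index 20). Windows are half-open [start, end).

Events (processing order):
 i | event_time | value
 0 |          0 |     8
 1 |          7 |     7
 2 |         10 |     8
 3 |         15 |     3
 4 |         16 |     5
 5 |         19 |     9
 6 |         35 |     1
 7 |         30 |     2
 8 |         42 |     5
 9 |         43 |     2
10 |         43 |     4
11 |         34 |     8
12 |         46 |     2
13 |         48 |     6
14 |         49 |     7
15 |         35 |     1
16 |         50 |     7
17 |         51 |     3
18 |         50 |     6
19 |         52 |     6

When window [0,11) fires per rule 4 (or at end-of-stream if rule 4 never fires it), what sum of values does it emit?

23

i=0 t=0 v=8: → [0,11); WM=-3
i=1 t=7 v=7: → [0,11); WM=4
i=2 t=10 v=8: → [0,11); WM=7
i=3 t=15 v=3: → [11,22); WM=12; [0,11) fires=23
i=4 t=16 v=5: → [11,22); WM=13
i=5 t=19 v=9: → [11,22); WM=16
i=6 t=35 v=1: → [33,44); WM=32; [11,22) fires=17
i=7 t=30 v=2: DROP (t<32-0); WM=32
i=8 t=42 v=5: → [33,44); WM=39
i=9 t=43 v=2: → [33,44); WM=40
i=10 t=43 v=4: → [33,44); WM=40
i=11 t=34 v=8: DROP (t<40-0); WM=40
i=12 t=46 v=2: → [44,55); WM=43
i=13 t=48 v=6: → [44,55); WM=45; [33,44) fires=12
i=14 t=49 v=7: → [44,55); WM=46
i=15 t=35 v=1: DROP (t<46-0); WM=46
i=16 t=50 v=7: → [44,55); WM=47
i=17 t=51 v=3: → [44,55); WM=48
i=18 t=50 v=6: → [44,55); WM=48
i=19 t=52 v=6: → [44,55); WM=49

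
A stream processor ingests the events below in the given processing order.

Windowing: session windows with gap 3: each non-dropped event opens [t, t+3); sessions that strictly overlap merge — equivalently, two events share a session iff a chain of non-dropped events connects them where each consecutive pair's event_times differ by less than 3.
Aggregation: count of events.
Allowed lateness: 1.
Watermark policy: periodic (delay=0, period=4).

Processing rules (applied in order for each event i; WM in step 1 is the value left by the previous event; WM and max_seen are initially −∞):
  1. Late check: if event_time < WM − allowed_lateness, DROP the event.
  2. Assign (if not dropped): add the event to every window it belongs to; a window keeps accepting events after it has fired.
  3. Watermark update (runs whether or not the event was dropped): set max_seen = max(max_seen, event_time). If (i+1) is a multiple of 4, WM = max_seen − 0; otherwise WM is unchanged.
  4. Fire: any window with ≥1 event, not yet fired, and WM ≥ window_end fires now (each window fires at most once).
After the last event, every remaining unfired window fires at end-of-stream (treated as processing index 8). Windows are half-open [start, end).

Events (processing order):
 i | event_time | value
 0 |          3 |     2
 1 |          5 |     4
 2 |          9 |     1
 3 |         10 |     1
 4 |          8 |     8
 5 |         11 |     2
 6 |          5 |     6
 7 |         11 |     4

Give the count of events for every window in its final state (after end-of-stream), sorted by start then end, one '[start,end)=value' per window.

[3,8)=2 [9,14)=4

i=0 t=3 v=2: → [3,6); WM=−∞
i=1 t=5 v=4: → [3,8); WM=−∞
i=2 t=9 v=1: → [9,12); WM=−∞
i=3 t=10 v=1: → [9,13); WM=10
i=4 t=8 v=8: DROP (t<10-1); WM=10
i=5 t=11 v=2: → [9,14); WM=10
i=6 t=5 v=6: DROP (t<10-1); WM=10
i=7 t=11 v=4: → [9,14); WM=11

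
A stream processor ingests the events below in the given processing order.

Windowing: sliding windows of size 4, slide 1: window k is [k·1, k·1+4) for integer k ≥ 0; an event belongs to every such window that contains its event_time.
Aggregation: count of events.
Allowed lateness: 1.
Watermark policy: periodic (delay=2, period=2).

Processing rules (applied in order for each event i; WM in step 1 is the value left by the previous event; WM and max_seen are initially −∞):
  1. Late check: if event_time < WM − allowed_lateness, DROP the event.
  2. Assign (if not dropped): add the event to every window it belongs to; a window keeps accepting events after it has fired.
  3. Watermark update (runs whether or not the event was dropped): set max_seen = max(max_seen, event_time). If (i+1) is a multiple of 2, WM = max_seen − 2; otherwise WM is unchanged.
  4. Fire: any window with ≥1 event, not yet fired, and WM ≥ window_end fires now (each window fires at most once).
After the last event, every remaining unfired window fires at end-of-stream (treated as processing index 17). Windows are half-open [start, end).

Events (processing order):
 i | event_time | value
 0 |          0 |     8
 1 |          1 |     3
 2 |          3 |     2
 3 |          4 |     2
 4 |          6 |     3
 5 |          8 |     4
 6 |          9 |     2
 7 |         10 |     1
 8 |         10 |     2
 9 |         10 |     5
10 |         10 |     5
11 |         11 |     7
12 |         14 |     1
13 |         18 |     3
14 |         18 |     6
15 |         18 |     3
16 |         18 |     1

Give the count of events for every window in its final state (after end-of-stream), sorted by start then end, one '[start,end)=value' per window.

i=0 t=0 v=8: → [0,4); WM=−∞
i=1 t=1 v=3: → [1,5),[0,4); WM=-1
i=2 t=3 v=2: → [3,7),[2,6),[1,5),[0,4); WM=-1
i=3 t=4 v=2: → [4,8),[3,7),[2,6),[1,5); WM=2
i=4 t=6 v=3: → [6,10),[5,9),[4,8),[3,7); WM=2
i=5 t=8 v=4: → [8,12),[7,11),[6,10),[5,9); WM=6; [0,4) fires=3 [1,5) fires=3 [2,6) fires=2
i=6 t=9 v=2: → [9,13),[8,12),[7,11),[6,10); WM=6
i=7 t=10 v=1: → [10,14),[9,13),[8,12),[7,11); WM=8; [3,7) fires=3 [4,8) fires=2
i=8 t=10 v=2: → [10,14),[9,13),[8,12),[7,11); WM=8
i=9 t=10 v=5: → [10,14),[9,13),[8,12),[7,11); WM=8
i=10 t=10 v=5: → [10,14),[9,13),[8,12),[7,11); WM=8
i=11 t=11 v=7: → [11,15),[10,14),[9,13),[8,12); WM=9; [5,9) fires=2
i=12 t=14 v=1: → [14,18),[13,17),[12,16),[11,15); WM=9
i=13 t=18 v=3: → [18,22),[17,21),[16,20),[15,19); WM=16; [6,10) fires=3 [7,11) fires=6 [8,12) fires=7 [9,13) fires=6 [10,14) fires=5 [11,15) fires=2 [12,16) fires=1
i=14 t=18 v=6: → [18,22),[17,21),[16,20),[15,19); WM=16
i=15 t=18 v=3: → [18,22),[17,21),[16,20),[15,19); WM=16
i=16 t=18 v=1: → [18,22),[17,21),[16,20),[15,19); WM=16

[0,4)=3 [1,5)=3 [2,6)=2 [3,7)=3 [4,8)=2 [5,9)=2 [6,10)=3 [7,11)=6 [8,12)=7 [9,13)=6 [10,14)=5 [11,15)=2 [12,16)=1 [13,17)=1 [14,18)=1 [15,19)=4 [16,20)=4 [17,21)=4 [18,22)=4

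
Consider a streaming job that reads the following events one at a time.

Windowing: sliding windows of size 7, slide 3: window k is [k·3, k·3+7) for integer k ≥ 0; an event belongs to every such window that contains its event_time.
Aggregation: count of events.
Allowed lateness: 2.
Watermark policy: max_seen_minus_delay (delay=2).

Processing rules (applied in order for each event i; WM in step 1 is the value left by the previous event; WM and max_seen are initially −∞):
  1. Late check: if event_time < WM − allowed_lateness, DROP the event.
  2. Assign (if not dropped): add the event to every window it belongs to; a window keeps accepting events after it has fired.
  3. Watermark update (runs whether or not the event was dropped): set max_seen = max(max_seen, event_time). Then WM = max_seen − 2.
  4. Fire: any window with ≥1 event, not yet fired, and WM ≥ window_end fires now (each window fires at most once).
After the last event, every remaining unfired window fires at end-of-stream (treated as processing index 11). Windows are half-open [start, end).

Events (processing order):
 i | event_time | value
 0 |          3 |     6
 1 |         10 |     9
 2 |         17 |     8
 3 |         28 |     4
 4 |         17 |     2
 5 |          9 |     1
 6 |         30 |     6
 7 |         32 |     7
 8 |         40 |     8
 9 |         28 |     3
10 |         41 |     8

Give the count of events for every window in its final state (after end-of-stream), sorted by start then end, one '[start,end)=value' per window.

i=0 t=3 v=6: → [3,10),[0,7); WM=1
i=1 t=10 v=9: → [9,16),[6,13); WM=8; [0,7) fires=1
i=2 t=17 v=8: → [15,22),[12,19); WM=15; [3,10) fires=1 [6,13) fires=1
i=3 t=28 v=4: → [27,34),[24,31); WM=26; [9,16) fires=1 [12,19) fires=1 [15,22) fires=1
i=4 t=17 v=2: DROP (t<26-2); WM=26
i=5 t=9 v=1: DROP (t<26-2); WM=26
i=6 t=30 v=6: → [30,37),[27,34),[24,31); WM=28
i=7 t=32 v=7: → [30,37),[27,34); WM=30
i=8 t=40 v=8: → [39,46),[36,43); WM=38; [24,31) fires=2 [27,34) fires=3 [30,37) fires=2
i=9 t=28 v=3: DROP (t<38-2); WM=38
i=10 t=41 v=8: → [39,46),[36,43); WM=39

[0,7)=1 [3,10)=1 [6,13)=1 [9,16)=1 [12,19)=1 [15,22)=1 [24,31)=2 [27,34)=3 [30,37)=2 [36,43)=2 [39,46)=2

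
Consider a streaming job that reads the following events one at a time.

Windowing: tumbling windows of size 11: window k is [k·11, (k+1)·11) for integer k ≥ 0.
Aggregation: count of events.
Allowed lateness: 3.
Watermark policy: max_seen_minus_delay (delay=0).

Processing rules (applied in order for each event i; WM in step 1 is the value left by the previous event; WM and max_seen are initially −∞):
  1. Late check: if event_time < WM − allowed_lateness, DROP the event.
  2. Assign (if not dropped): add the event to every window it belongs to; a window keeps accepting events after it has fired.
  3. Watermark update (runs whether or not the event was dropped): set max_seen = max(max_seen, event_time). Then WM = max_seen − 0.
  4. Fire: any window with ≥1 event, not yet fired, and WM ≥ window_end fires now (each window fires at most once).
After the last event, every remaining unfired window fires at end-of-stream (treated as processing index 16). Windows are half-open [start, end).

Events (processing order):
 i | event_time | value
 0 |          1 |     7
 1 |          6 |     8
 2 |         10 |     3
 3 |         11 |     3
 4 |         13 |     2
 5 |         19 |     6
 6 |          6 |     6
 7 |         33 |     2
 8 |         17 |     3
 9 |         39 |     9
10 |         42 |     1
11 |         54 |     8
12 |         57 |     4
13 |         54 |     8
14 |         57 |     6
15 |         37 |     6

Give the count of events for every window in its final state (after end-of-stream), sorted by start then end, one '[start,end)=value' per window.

i=0 t=1 v=7: → [0,11); WM=1
i=1 t=6 v=8: → [0,11); WM=6
i=2 t=10 v=3: → [0,11); WM=10
i=3 t=11 v=3: → [11,22); WM=11; [0,11) fires=3
i=4 t=13 v=2: → [11,22); WM=13
i=5 t=19 v=6: → [11,22); WM=19
i=6 t=6 v=6: DROP (t<19-3); WM=19
i=7 t=33 v=2: → [33,44); WM=33; [11,22) fires=3
i=8 t=17 v=3: DROP (t<33-3); WM=33
i=9 t=39 v=9: → [33,44); WM=39
i=10 t=42 v=1: → [33,44); WM=42
i=11 t=54 v=8: → [44,55); WM=54; [33,44) fires=3
i=12 t=57 v=4: → [55,66); WM=57; [44,55) fires=1
i=13 t=54 v=8: → [44,55); WM=57
i=14 t=57 v=6: → [55,66); WM=57
i=15 t=37 v=6: DROP (t<57-3); WM=57

[0,11)=3 [11,22)=3 [33,44)=3 [44,55)=2 [55,66)=2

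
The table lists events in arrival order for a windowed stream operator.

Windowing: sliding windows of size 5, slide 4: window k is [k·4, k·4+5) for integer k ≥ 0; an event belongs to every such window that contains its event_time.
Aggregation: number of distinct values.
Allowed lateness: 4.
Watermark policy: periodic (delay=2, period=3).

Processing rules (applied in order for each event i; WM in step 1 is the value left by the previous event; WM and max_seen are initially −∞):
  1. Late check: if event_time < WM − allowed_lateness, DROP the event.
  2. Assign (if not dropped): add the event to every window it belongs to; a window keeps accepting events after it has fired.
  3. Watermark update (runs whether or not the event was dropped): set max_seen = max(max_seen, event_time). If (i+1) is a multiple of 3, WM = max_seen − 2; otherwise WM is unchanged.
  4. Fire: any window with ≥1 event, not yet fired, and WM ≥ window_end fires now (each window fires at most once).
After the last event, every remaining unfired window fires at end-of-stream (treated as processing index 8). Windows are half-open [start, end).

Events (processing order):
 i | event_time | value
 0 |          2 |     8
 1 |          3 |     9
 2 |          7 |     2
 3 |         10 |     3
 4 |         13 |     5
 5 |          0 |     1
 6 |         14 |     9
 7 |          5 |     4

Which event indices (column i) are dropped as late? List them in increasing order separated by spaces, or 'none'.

i=0 t=2 v=8: → [0,5); WM=−∞
i=1 t=3 v=9: → [0,5); WM=−∞
i=2 t=7 v=2: → [4,9); WM=5; [0,5) fires=2
i=3 t=10 v=3: → [8,13); WM=5
i=4 t=13 v=5: → [12,17); WM=5
i=5 t=0 v=1: DROP (t<5-4); WM=11; [4,9) fires=1
i=6 t=14 v=9: → [12,17); WM=11
i=7 t=5 v=4: DROP (t<11-4); WM=11

5 7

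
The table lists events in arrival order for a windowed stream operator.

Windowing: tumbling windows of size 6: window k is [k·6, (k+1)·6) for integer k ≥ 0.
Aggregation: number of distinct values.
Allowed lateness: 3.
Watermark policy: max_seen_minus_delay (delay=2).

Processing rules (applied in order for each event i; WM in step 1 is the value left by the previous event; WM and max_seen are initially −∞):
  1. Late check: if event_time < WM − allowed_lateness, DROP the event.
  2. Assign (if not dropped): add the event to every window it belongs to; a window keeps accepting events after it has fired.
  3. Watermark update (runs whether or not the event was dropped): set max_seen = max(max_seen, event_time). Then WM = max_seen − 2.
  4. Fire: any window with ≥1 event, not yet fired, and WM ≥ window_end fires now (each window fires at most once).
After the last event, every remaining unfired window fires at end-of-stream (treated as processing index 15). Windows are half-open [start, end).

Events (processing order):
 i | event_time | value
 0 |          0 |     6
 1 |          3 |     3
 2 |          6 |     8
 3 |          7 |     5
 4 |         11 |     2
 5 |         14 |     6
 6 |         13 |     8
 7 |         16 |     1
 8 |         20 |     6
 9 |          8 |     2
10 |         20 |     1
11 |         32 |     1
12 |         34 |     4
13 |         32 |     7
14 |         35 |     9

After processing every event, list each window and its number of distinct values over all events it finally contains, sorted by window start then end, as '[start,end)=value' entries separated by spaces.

i=0 t=0 v=6: → [0,6); WM=-2
i=1 t=3 v=3: → [0,6); WM=1
i=2 t=6 v=8: → [6,12); WM=4
i=3 t=7 v=5: → [6,12); WM=5
i=4 t=11 v=2: → [6,12); WM=9; [0,6) fires=2
i=5 t=14 v=6: → [12,18); WM=12; [6,12) fires=3
i=6 t=13 v=8: → [12,18); WM=12
i=7 t=16 v=1: → [12,18); WM=14
i=8 t=20 v=6: → [18,24); WM=18; [12,18) fires=3
i=9 t=8 v=2: DROP (t<18-3); WM=18
i=10 t=20 v=1: → [18,24); WM=18
i=11 t=32 v=1: → [30,36); WM=30; [18,24) fires=2
i=12 t=34 v=4: → [30,36); WM=32
i=13 t=32 v=7: → [30,36); WM=32
i=14 t=35 v=9: → [30,36); WM=33

[0,6)=2 [6,12)=3 [12,18)=3 [18,24)=2 [30,36)=4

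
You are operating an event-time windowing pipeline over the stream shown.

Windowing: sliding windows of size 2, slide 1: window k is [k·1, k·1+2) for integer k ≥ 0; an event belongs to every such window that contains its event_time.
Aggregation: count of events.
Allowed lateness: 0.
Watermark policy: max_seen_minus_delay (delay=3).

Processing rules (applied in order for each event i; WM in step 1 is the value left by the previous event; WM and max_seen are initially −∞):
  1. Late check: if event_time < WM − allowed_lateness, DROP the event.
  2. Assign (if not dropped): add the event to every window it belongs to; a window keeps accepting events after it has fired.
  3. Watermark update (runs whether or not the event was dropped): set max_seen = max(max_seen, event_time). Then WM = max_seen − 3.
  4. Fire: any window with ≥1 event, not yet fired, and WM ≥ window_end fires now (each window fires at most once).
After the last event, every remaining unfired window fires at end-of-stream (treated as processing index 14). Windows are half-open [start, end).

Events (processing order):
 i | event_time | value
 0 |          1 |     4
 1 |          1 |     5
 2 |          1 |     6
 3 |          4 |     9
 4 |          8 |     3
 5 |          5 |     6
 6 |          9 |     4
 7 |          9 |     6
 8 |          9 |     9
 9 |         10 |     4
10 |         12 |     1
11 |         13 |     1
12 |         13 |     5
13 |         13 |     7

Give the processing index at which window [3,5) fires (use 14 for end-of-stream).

i=0 t=1 v=4: → [1,3),[0,2); WM=-2
i=1 t=1 v=5: → [1,3),[0,2); WM=-2
i=2 t=1 v=6: → [1,3),[0,2); WM=-2
i=3 t=4 v=9: → [4,6),[3,5); WM=1
i=4 t=8 v=3: → [8,10),[7,9); WM=5; [0,2) fires=3 [1,3) fires=3 [3,5) fires=1
i=5 t=5 v=6: → [5,7),[4,6); WM=5
i=6 t=9 v=4: → [9,11),[8,10); WM=6; [4,6) fires=2
i=7 t=9 v=6: → [9,11),[8,10); WM=6
i=8 t=9 v=9: → [9,11),[8,10); WM=6
i=9 t=10 v=4: → [10,12),[9,11); WM=7; [5,7) fires=1
i=10 t=12 v=1: → [12,14),[11,13); WM=9; [7,9) fires=1
i=11 t=13 v=1: → [13,15),[12,14); WM=10; [8,10) fires=4
i=12 t=13 v=5: → [13,15),[12,14); WM=10
i=13 t=13 v=7: → [13,15),[12,14); WM=10

4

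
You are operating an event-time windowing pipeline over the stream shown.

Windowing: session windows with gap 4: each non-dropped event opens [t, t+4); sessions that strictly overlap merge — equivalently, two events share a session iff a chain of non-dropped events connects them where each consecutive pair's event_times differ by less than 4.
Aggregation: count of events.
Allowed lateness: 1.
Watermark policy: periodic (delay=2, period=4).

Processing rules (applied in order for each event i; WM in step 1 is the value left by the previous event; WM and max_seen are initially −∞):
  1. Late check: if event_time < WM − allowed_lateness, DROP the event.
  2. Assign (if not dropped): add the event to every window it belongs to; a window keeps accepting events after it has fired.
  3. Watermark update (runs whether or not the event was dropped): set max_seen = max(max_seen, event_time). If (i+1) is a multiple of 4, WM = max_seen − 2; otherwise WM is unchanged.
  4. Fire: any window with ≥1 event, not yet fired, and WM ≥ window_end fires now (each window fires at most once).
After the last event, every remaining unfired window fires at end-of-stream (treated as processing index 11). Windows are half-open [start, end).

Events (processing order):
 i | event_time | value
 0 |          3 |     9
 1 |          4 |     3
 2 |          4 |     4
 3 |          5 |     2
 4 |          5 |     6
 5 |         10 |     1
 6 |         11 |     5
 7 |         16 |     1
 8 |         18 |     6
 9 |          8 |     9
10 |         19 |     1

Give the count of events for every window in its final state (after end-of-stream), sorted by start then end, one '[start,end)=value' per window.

[3,9)=5 [10,15)=2 [16,23)=3

i=0 t=3 v=9: → [3,7); WM=−∞
i=1 t=4 v=3: → [3,8); WM=−∞
i=2 t=4 v=4: → [3,8); WM=−∞
i=3 t=5 v=2: → [3,9); WM=3
i=4 t=5 v=6: → [3,9); WM=3
i=5 t=10 v=1: → [10,14); WM=3
i=6 t=11 v=5: → [10,15); WM=3
i=7 t=16 v=1: → [16,20); WM=14
i=8 t=18 v=6: → [16,22); WM=14
i=9 t=8 v=9: DROP (t<14-1); WM=14
i=10 t=19 v=1: → [16,23); WM=14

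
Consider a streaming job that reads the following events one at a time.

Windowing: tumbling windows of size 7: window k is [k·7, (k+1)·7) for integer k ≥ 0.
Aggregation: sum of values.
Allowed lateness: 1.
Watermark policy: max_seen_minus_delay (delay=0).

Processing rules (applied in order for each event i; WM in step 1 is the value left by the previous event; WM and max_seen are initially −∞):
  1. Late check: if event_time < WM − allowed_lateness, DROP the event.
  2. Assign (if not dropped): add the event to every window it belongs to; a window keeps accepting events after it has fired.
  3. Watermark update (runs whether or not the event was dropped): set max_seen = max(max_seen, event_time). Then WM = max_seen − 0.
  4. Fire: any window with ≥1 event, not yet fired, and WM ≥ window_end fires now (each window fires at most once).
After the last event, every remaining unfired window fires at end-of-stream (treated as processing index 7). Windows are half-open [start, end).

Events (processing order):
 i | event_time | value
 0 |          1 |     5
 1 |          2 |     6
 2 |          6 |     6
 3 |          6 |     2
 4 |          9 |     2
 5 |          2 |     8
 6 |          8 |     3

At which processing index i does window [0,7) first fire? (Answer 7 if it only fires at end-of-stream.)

4

i=0 t=1 v=5: → [0,7); WM=1
i=1 t=2 v=6: → [0,7); WM=2
i=2 t=6 v=6: → [0,7); WM=6
i=3 t=6 v=2: → [0,7); WM=6
i=4 t=9 v=2: → [7,14); WM=9; [0,7) fires=19
i=5 t=2 v=8: DROP (t<9-1); WM=9
i=6 t=8 v=3: → [7,14); WM=9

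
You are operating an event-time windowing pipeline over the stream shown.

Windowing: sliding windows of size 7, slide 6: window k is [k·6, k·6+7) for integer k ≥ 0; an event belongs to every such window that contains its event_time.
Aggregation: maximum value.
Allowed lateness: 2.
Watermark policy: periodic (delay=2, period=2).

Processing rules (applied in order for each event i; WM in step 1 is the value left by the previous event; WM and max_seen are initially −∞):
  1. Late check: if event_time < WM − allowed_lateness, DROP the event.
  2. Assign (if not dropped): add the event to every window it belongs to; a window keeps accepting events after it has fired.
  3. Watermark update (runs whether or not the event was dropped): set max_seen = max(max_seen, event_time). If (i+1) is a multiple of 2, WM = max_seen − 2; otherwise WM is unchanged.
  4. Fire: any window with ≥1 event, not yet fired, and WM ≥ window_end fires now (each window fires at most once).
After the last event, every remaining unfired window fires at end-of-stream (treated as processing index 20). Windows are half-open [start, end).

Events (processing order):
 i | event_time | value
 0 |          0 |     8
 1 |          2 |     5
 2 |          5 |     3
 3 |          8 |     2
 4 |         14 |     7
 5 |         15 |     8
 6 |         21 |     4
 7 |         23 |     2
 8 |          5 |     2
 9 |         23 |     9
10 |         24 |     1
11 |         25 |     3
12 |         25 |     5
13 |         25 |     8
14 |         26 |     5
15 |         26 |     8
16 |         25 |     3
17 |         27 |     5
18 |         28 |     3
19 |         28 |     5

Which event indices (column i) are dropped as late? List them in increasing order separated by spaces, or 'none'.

8

i=0 t=0 v=8: → [0,7); WM=−∞
i=1 t=2 v=5: → [0,7); WM=0
i=2 t=5 v=3: → [0,7); WM=0
i=3 t=8 v=2: → [6,13); WM=6
i=4 t=14 v=7: → [12,19); WM=6
i=5 t=15 v=8: → [12,19); WM=13; [0,7) fires=8 [6,13) fires=2
i=6 t=21 v=4: → [18,25); WM=13
i=7 t=23 v=2: → [18,25); WM=21; [12,19) fires=8
i=8 t=5 v=2: DROP (t<21-2); WM=21
i=9 t=23 v=9: → [18,25); WM=21
i=10 t=24 v=1: → [24,31),[18,25); WM=21
i=11 t=25 v=3: → [24,31); WM=23
i=12 t=25 v=5: → [24,31); WM=23
i=13 t=25 v=8: → [24,31); WM=23
i=14 t=26 v=5: → [24,31); WM=23
i=15 t=26 v=8: → [24,31); WM=24
i=16 t=25 v=3: → [24,31); WM=24
i=17 t=27 v=5: → [24,31); WM=25; [18,25) fires=9
i=18 t=28 v=3: → [24,31); WM=25
i=19 t=28 v=5: → [24,31); WM=26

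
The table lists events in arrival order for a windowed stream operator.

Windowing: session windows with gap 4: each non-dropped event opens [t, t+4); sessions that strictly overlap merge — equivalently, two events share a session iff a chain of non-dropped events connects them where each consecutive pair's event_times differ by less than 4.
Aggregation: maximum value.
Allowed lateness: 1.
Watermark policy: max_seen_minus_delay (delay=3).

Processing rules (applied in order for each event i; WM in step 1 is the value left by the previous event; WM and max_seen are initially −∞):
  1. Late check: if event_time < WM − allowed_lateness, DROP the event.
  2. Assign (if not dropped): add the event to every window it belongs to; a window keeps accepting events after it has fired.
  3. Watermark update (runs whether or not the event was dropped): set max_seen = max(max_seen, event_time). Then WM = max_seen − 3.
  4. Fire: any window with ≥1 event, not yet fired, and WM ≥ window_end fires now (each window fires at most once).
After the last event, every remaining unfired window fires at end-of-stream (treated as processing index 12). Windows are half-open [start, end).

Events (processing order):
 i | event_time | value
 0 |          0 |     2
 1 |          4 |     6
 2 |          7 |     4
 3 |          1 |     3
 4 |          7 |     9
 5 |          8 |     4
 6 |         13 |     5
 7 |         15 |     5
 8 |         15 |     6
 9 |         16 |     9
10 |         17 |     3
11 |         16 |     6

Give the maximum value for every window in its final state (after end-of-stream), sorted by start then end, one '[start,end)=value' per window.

i=0 t=0 v=2: → [0,4); WM=-3
i=1 t=4 v=6: → [4,8); WM=1
i=2 t=7 v=4: → [4,11); WM=4
i=3 t=1 v=3: DROP (t<4-1); WM=4
i=4 t=7 v=9: → [4,11); WM=4
i=5 t=8 v=4: → [4,12); WM=5
i=6 t=13 v=5: → [13,17); WM=10
i=7 t=15 v=5: → [13,19); WM=12
i=8 t=15 v=6: → [13,19); WM=12
i=9 t=16 v=9: → [13,20); WM=13
i=10 t=17 v=3: → [13,21); WM=14
i=11 t=16 v=6: → [13,21); WM=14

[0,4)=2 [4,12)=9 [13,21)=9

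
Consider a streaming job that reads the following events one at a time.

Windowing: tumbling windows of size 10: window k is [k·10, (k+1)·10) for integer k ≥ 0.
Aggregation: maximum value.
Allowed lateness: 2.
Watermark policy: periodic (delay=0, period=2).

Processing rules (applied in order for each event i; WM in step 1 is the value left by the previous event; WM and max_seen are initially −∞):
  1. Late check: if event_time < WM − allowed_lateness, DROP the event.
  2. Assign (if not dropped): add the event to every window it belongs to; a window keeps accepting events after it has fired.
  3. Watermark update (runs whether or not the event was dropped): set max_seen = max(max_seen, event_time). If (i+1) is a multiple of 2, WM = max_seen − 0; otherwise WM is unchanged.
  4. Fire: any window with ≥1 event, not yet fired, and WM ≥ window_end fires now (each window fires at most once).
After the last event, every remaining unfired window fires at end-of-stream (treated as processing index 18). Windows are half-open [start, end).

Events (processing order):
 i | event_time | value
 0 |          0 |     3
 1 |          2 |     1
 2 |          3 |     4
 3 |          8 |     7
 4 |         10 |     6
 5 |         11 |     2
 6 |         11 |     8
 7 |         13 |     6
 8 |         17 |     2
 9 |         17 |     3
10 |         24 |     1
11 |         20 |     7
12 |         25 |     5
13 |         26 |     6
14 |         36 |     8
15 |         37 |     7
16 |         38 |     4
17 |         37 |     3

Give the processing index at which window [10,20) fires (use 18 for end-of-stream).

i=0 t=0 v=3: → [0,10); WM=−∞
i=1 t=2 v=1: → [0,10); WM=2
i=2 t=3 v=4: → [0,10); WM=2
i=3 t=8 v=7: → [0,10); WM=8
i=4 t=10 v=6: → [10,20); WM=8
i=5 t=11 v=2: → [10,20); WM=11; [0,10) fires=7
i=6 t=11 v=8: → [10,20); WM=11
i=7 t=13 v=6: → [10,20); WM=13
i=8 t=17 v=2: → [10,20); WM=13
i=9 t=17 v=3: → [10,20); WM=17
i=10 t=24 v=1: → [20,30); WM=17
i=11 t=20 v=7: → [20,30); WM=24; [10,20) fires=8
i=12 t=25 v=5: → [20,30); WM=24
i=13 t=26 v=6: → [20,30); WM=26
i=14 t=36 v=8: → [30,40); WM=26
i=15 t=37 v=7: → [30,40); WM=37; [20,30) fires=7
i=16 t=38 v=4: → [30,40); WM=37
i=17 t=37 v=3: → [30,40); WM=38

11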